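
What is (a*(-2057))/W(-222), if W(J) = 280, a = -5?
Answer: 2057/56 ≈ 36.732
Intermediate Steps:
(a*(-2057))/W(-222) = -5*(-2057)/280 = 10285*(1/280) = 2057/56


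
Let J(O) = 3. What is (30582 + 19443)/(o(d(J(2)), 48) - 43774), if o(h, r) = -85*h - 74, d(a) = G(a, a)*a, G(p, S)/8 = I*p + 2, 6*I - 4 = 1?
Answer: -16675/17676 ≈ -0.94337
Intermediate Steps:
I = 5/6 (I = 2/3 + (1/6)*1 = 2/3 + 1/6 = 5/6 ≈ 0.83333)
G(p, S) = 16 + 20*p/3 (G(p, S) = 8*(5*p/6 + 2) = 8*(2 + 5*p/6) = 16 + 20*p/3)
d(a) = a*(16 + 20*a/3) (d(a) = (16 + 20*a/3)*a = a*(16 + 20*a/3))
o(h, r) = -74 - 85*h
(30582 + 19443)/(o(d(J(2)), 48) - 43774) = (30582 + 19443)/((-74 - 340*3*(12 + 5*3)/3) - 43774) = 50025/((-74 - 340*3*(12 + 15)/3) - 43774) = 50025/((-74 - 340*3*27/3) - 43774) = 50025/((-74 - 85*108) - 43774) = 50025/((-74 - 9180) - 43774) = 50025/(-9254 - 43774) = 50025/(-53028) = 50025*(-1/53028) = -16675/17676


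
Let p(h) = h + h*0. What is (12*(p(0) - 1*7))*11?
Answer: -924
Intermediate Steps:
p(h) = h (p(h) = h + 0 = h)
(12*(p(0) - 1*7))*11 = (12*(0 - 1*7))*11 = (12*(0 - 7))*11 = (12*(-7))*11 = -84*11 = -924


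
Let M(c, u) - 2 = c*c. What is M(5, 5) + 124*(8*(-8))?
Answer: -7909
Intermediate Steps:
M(c, u) = 2 + c**2 (M(c, u) = 2 + c*c = 2 + c**2)
M(5, 5) + 124*(8*(-8)) = (2 + 5**2) + 124*(8*(-8)) = (2 + 25) + 124*(-64) = 27 - 7936 = -7909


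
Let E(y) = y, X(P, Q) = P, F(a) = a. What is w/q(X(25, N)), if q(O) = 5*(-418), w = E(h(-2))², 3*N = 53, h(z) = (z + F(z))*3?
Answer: -72/1045 ≈ -0.068900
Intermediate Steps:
h(z) = 6*z (h(z) = (z + z)*3 = (2*z)*3 = 6*z)
N = 53/3 (N = (⅓)*53 = 53/3 ≈ 17.667)
w = 144 (w = (6*(-2))² = (-12)² = 144)
q(O) = -2090
w/q(X(25, N)) = 144/(-2090) = 144*(-1/2090) = -72/1045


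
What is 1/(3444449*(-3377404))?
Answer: -1/11633295830396 ≈ -8.5960e-14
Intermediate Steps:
1/(3444449*(-3377404)) = (1/3444449)*(-1/3377404) = -1/11633295830396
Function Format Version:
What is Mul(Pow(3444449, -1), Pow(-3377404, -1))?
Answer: Rational(-1, 11633295830396) ≈ -8.5960e-14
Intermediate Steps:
Mul(Pow(3444449, -1), Pow(-3377404, -1)) = Mul(Rational(1, 3444449), Rational(-1, 3377404)) = Rational(-1, 11633295830396)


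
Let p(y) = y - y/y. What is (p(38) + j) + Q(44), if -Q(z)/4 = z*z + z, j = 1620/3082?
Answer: -12146893/1541 ≈ -7882.5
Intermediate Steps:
j = 810/1541 (j = 1620*(1/3082) = 810/1541 ≈ 0.52563)
Q(z) = -4*z - 4*z² (Q(z) = -4*(z*z + z) = -4*(z² + z) = -4*(z + z²) = -4*z - 4*z²)
p(y) = -1 + y (p(y) = y - 1*1 = y - 1 = -1 + y)
(p(38) + j) + Q(44) = ((-1 + 38) + 810/1541) - 4*44*(1 + 44) = (37 + 810/1541) - 4*44*45 = 57827/1541 - 7920 = -12146893/1541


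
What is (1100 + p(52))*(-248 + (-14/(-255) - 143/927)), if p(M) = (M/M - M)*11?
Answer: -10536905071/78795 ≈ -1.3373e+5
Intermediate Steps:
p(M) = 11 - 11*M (p(M) = (1 - M)*11 = 11 - 11*M)
(1100 + p(52))*(-248 + (-14/(-255) - 143/927)) = (1100 + (11 - 11*52))*(-248 + (-14/(-255) - 143/927)) = (1100 + (11 - 572))*(-248 + (-14*(-1/255) - 143*1/927)) = (1100 - 561)*(-248 + (14/255 - 143/927)) = 539*(-248 - 7829/78795) = 539*(-19548989/78795) = -10536905071/78795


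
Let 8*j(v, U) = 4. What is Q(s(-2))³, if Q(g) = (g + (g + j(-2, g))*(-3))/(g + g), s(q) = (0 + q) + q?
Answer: -2197/4096 ≈ -0.53638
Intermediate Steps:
s(q) = 2*q (s(q) = q + q = 2*q)
j(v, U) = ½ (j(v, U) = (⅛)*4 = ½)
Q(g) = (-3/2 - 2*g)/(2*g) (Q(g) = (g + (g + ½)*(-3))/(g + g) = (g + (½ + g)*(-3))/((2*g)) = (g + (-3/2 - 3*g))*(1/(2*g)) = (-3/2 - 2*g)*(1/(2*g)) = (-3/2 - 2*g)/(2*g))
Q(s(-2))³ = ((-¾ - 2*(-2))/((2*(-2))))³ = ((-¾ - 1*(-4))/(-4))³ = (-(-¾ + 4)/4)³ = (-¼*13/4)³ = (-13/16)³ = -2197/4096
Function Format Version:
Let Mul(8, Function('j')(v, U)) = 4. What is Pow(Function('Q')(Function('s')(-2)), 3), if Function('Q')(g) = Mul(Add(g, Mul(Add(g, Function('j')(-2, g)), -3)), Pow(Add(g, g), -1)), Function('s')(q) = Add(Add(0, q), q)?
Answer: Rational(-2197, 4096) ≈ -0.53638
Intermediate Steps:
Function('s')(q) = Mul(2, q) (Function('s')(q) = Add(q, q) = Mul(2, q))
Function('j')(v, U) = Rational(1, 2) (Function('j')(v, U) = Mul(Rational(1, 8), 4) = Rational(1, 2))
Function('Q')(g) = Mul(Rational(1, 2), Pow(g, -1), Add(Rational(-3, 2), Mul(-2, g))) (Function('Q')(g) = Mul(Add(g, Mul(Add(g, Rational(1, 2)), -3)), Pow(Add(g, g), -1)) = Mul(Add(g, Mul(Add(Rational(1, 2), g), -3)), Pow(Mul(2, g), -1)) = Mul(Add(g, Add(Rational(-3, 2), Mul(-3, g))), Mul(Rational(1, 2), Pow(g, -1))) = Mul(Add(Rational(-3, 2), Mul(-2, g)), Mul(Rational(1, 2), Pow(g, -1))) = Mul(Rational(1, 2), Pow(g, -1), Add(Rational(-3, 2), Mul(-2, g))))
Pow(Function('Q')(Function('s')(-2)), 3) = Pow(Mul(Pow(Mul(2, -2), -1), Add(Rational(-3, 4), Mul(-1, Mul(2, -2)))), 3) = Pow(Mul(Pow(-4, -1), Add(Rational(-3, 4), Mul(-1, -4))), 3) = Pow(Mul(Rational(-1, 4), Add(Rational(-3, 4), 4)), 3) = Pow(Mul(Rational(-1, 4), Rational(13, 4)), 3) = Pow(Rational(-13, 16), 3) = Rational(-2197, 4096)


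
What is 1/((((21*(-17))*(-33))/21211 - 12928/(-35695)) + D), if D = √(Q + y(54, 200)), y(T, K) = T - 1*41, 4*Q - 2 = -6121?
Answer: 2104020430565507740/3479782317009849770111 - 1146481513137912050*I*√6067/3479782317009849770111 ≈ 0.00060464 - 0.025663*I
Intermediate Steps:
Q = -6119/4 (Q = ½ + (¼)*(-6121) = ½ - 6121/4 = -6119/4 ≈ -1529.8)
y(T, K) = -41 + T (y(T, K) = T - 41 = -41 + T)
D = I*√6067/2 (D = √(-6119/4 + (-41 + 54)) = √(-6119/4 + 13) = √(-6067/4) = I*√6067/2 ≈ 38.945*I)
1/((((21*(-17))*(-33))/21211 - 12928/(-35695)) + D) = 1/((((21*(-17))*(-33))/21211 - 12928/(-35695)) + I*√6067/2) = 1/((-357*(-33)*(1/21211) - 12928*(-1/35695)) + I*√6067/2) = 1/((11781*(1/21211) + 12928/35695) + I*√6067/2) = 1/((11781/21211 + 12928/35695) + I*√6067/2) = 1/(694738603/757126645 + I*√6067/2)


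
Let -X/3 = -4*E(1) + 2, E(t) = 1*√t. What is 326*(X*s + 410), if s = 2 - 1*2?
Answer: 133660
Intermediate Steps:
E(t) = √t
X = 6 (X = -3*(-4*√1 + 2) = -3*(-4*1 + 2) = -3*(-4 + 2) = -3*(-2) = 6)
s = 0 (s = 2 - 2 = 0)
326*(X*s + 410) = 326*(6*0 + 410) = 326*(0 + 410) = 326*410 = 133660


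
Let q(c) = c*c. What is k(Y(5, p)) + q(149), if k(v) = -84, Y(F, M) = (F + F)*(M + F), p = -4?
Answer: 22117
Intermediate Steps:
Y(F, M) = 2*F*(F + M) (Y(F, M) = (2*F)*(F + M) = 2*F*(F + M))
q(c) = c²
k(Y(5, p)) + q(149) = -84 + 149² = -84 + 22201 = 22117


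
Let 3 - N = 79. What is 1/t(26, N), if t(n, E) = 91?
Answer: 1/91 ≈ 0.010989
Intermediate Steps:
N = -76 (N = 3 - 1*79 = 3 - 79 = -76)
1/t(26, N) = 1/91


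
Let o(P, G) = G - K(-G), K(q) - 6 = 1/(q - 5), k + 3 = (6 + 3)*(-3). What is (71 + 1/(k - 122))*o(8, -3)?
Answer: -183447/304 ≈ -603.44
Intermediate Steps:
k = -30 (k = -3 + (6 + 3)*(-3) = -3 + 9*(-3) = -3 - 27 = -30)
K(q) = 6 + 1/(-5 + q) (K(q) = 6 + 1/(q - 5) = 6 + 1/(-5 + q))
o(P, G) = G - (-29 - 6*G)/(-5 - G) (o(P, G) = G - (-29 + 6*(-G))/(-5 - G) = G - (-29 - 6*G)/(-5 - G))
(71 + 1/(k - 122))*o(8, -3) = (71 + 1/(-30 - 122))*((-29 + (-3)**2 - 1*(-3))/(5 - 3)) = (71 + 1/(-152))*((-29 + 9 + 3)/2) = (71 - 1/152)*((1/2)*(-17)) = (10791/152)*(-17/2) = -183447/304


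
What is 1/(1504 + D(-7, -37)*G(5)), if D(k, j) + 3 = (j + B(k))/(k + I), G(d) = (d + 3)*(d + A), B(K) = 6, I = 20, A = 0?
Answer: 13/16752 ≈ 0.00077603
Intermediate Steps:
G(d) = d*(3 + d) (G(d) = (d + 3)*(d + 0) = (3 + d)*d = d*(3 + d))
D(k, j) = -3 + (6 + j)/(20 + k) (D(k, j) = -3 + (j + 6)/(k + 20) = -3 + (6 + j)/(20 + k))
1/(1504 + D(-7, -37)*G(5)) = 1/(1504 + ((-54 - 37 - 3*(-7))/(20 - 7))*(5*(3 + 5))) = 1/(1504 + ((-54 - 37 + 21)/13)*(5*8)) = 1/(1504 + ((1/13)*(-70))*40) = 1/(1504 - 70/13*40) = 1/(1504 - 2800/13) = 1/(16752/13) = 13/16752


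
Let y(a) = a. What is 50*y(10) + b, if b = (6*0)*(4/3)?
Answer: 500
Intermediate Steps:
b = 0 (b = 0*(4*(⅓)) = 0*(4/3) = 0)
50*y(10) + b = 50*10 + 0 = 500 + 0 = 500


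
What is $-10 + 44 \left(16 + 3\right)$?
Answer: $826$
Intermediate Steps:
$-10 + 44 \left(16 + 3\right) = -10 + 44 \cdot 19 = -10 + 836 = 826$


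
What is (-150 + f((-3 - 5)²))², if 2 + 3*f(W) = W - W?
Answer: 204304/9 ≈ 22700.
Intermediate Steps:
f(W) = -⅔ (f(W) = -⅔ + (W - W)/3 = -⅔ + (⅓)*0 = -⅔ + 0 = -⅔)
(-150 + f((-3 - 5)²))² = (-150 - ⅔)² = (-452/3)² = 204304/9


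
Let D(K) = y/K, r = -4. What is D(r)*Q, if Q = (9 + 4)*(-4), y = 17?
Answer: 221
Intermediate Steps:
D(K) = 17/K
Q = -52 (Q = 13*(-4) = -52)
D(r)*Q = (17/(-4))*(-52) = (17*(-1/4))*(-52) = -17/4*(-52) = 221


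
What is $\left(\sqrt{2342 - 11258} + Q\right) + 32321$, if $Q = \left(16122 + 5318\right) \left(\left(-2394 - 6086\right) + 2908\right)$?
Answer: $-119431359 + 2 i \sqrt{2229} \approx -1.1943 \cdot 10^{8} + 94.425 i$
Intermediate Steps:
$Q = -119463680$ ($Q = 21440 \left(-8480 + 2908\right) = 21440 \left(-5572\right) = -119463680$)
$\left(\sqrt{2342 - 11258} + Q\right) + 32321 = \left(\sqrt{2342 - 11258} - 119463680\right) + 32321 = \left(\sqrt{-8916} - 119463680\right) + 32321 = \left(2 i \sqrt{2229} - 119463680\right) + 32321 = \left(-119463680 + 2 i \sqrt{2229}\right) + 32321 = -119431359 + 2 i \sqrt{2229}$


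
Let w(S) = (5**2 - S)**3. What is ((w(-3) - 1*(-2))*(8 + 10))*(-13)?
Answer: -5137236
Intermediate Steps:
w(S) = (25 - S)**3
((w(-3) - 1*(-2))*(8 + 10))*(-13) = ((-(-25 - 3)**3 - 1*(-2))*(8 + 10))*(-13) = ((-1*(-28)**3 + 2)*18)*(-13) = ((-1*(-21952) + 2)*18)*(-13) = ((21952 + 2)*18)*(-13) = (21954*18)*(-13) = 395172*(-13) = -5137236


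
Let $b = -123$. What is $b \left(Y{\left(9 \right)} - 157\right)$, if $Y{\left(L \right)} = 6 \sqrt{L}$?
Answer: $17097$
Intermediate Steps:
$b \left(Y{\left(9 \right)} - 157\right) = - 123 \left(6 \sqrt{9} - 157\right) = - 123 \left(6 \cdot 3 - 157\right) = - 123 \left(18 - 157\right) = \left(-123\right) \left(-139\right) = 17097$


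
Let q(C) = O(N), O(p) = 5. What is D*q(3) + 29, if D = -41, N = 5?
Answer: -176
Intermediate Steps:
q(C) = 5
D*q(3) + 29 = -41*5 + 29 = -205 + 29 = -176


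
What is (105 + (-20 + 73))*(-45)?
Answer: -7110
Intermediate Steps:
(105 + (-20 + 73))*(-45) = (105 + 53)*(-45) = 158*(-45) = -7110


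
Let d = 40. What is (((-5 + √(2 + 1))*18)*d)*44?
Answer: -158400 + 31680*√3 ≈ -1.0353e+5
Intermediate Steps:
(((-5 + √(2 + 1))*18)*d)*44 = (((-5 + √(2 + 1))*18)*40)*44 = (((-5 + √3)*18)*40)*44 = ((-90 + 18*√3)*40)*44 = (-3600 + 720*√3)*44 = -158400 + 31680*√3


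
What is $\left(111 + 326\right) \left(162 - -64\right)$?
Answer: $98762$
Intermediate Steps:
$\left(111 + 326\right) \left(162 - -64\right) = 437 \left(162 + 64\right) = 437 \cdot 226 = 98762$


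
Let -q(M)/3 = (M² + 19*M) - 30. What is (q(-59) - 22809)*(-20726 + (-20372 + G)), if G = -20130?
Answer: 1824533172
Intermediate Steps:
q(M) = 90 - 57*M - 3*M² (q(M) = -3*((M² + 19*M) - 30) = -3*(-30 + M² + 19*M) = 90 - 57*M - 3*M²)
(q(-59) - 22809)*(-20726 + (-20372 + G)) = ((90 - 57*(-59) - 3*(-59)²) - 22809)*(-20726 + (-20372 - 20130)) = ((90 + 3363 - 3*3481) - 22809)*(-20726 - 40502) = ((90 + 3363 - 10443) - 22809)*(-61228) = (-6990 - 22809)*(-61228) = -29799*(-61228) = 1824533172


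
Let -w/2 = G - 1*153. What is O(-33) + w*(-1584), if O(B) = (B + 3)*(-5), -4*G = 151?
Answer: -604146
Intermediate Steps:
G = -151/4 (G = -1/4*151 = -151/4 ≈ -37.750)
w = 763/2 (w = -2*(-151/4 - 1*153) = -2*(-151/4 - 153) = -2*(-763/4) = 763/2 ≈ 381.50)
O(B) = -15 - 5*B (O(B) = (3 + B)*(-5) = -15 - 5*B)
O(-33) + w*(-1584) = (-15 - 5*(-33)) + (763/2)*(-1584) = (-15 + 165) - 604296 = 150 - 604296 = -604146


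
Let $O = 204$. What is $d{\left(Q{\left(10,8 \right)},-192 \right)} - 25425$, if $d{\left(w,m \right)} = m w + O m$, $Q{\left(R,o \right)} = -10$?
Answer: $-62673$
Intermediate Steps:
$d{\left(w,m \right)} = 204 m + m w$ ($d{\left(w,m \right)} = m w + 204 m = 204 m + m w$)
$d{\left(Q{\left(10,8 \right)},-192 \right)} - 25425 = - 192 \left(204 - 10\right) - 25425 = \left(-192\right) 194 - 25425 = -37248 - 25425 = -62673$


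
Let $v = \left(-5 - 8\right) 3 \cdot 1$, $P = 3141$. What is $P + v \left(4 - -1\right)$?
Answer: $2946$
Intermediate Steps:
$v = -39$ ($v = \left(-13\right) 3 = -39$)
$P + v \left(4 - -1\right) = 3141 - 39 \left(4 - -1\right) = 3141 - 39 \left(4 + 1\right) = 3141 - 195 = 2946$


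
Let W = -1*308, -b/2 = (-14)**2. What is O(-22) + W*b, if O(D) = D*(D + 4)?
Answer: 121132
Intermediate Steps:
O(D) = D*(4 + D)
b = -392 (b = -2*(-14)**2 = -2*196 = -392)
W = -308
O(-22) + W*b = -22*(4 - 22) - 308*(-392) = -22*(-18) + 120736 = 396 + 120736 = 121132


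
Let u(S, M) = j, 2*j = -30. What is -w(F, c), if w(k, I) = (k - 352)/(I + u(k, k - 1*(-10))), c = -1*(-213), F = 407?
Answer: -5/18 ≈ -0.27778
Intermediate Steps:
j = -15 (j = (1/2)*(-30) = -15)
u(S, M) = -15
c = 213
w(k, I) = (-352 + k)/(-15 + I) (w(k, I) = (k - 352)/(I - 15) = (-352 + k)/(-15 + I))
-w(F, c) = -(-352 + 407)/(-15 + 213) = -55/198 = -1*5/18 = -5/18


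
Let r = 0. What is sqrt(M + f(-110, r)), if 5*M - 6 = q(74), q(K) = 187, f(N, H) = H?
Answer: sqrt(965)/5 ≈ 6.2129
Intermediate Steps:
M = 193/5 (M = 6/5 + (1/5)*187 = 6/5 + 187/5 = 193/5 ≈ 38.600)
sqrt(M + f(-110, r)) = sqrt(193/5 + 0) = sqrt(193/5) = sqrt(965)/5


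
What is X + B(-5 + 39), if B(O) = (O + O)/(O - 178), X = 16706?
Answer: 601399/36 ≈ 16706.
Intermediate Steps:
B(O) = 2*O/(-178 + O) (B(O) = (2*O)/(-178 + O) = 2*O/(-178 + O))
X + B(-5 + 39) = 16706 + 2*(-5 + 39)/(-178 + (-5 + 39)) = 16706 + 2*34/(-178 + 34) = 16706 + 2*34/(-144) = 16706 + 2*34*(-1/144) = 16706 - 17/36 = 601399/36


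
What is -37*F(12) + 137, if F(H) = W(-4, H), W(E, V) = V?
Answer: -307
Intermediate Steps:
F(H) = H
-37*F(12) + 137 = -37*12 + 137 = -444 + 137 = -307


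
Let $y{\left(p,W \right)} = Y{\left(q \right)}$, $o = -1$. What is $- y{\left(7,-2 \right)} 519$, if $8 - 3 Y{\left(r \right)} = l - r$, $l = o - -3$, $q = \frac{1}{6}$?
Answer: $- \frac{6401}{6} \approx -1066.8$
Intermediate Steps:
$q = \frac{1}{6} \approx 0.16667$
$l = 2$ ($l = -1 - -3 = -1 + 3 = 2$)
$Y{\left(r \right)} = 2 + \frac{r}{3}$ ($Y{\left(r \right)} = \frac{8}{3} - \frac{2 - r}{3} = \frac{8}{3} + \left(- \frac{2}{3} + \frac{r}{3}\right) = 2 + \frac{r}{3}$)
$y{\left(p,W \right)} = \frac{37}{18}$ ($y{\left(p,W \right)} = 2 + \frac{1}{3} \cdot \frac{1}{6} = 2 + \frac{1}{18} = \frac{37}{18}$)
$- y{\left(7,-2 \right)} 519 = - \frac{37 \cdot 519}{18} = \left(-1\right) \frac{6401}{6} = - \frac{6401}{6}$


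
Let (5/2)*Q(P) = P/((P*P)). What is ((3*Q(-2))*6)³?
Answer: -5832/125 ≈ -46.656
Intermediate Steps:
Q(P) = 2/(5*P) (Q(P) = 2*(P/((P*P)))/5 = 2*(P/(P²))/5 = 2*(P/P²)/5 = 2/(5*P))
((3*Q(-2))*6)³ = ((3*((⅖)/(-2)))*6)³ = ((3*((⅖)*(-½)))*6)³ = ((3*(-⅕))*6)³ = (-⅗*6)³ = (-18/5)³ = -5832/125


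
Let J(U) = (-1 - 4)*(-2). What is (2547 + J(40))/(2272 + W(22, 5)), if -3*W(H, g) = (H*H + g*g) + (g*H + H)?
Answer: 7671/6175 ≈ 1.2423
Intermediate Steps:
W(H, g) = -H/3 - H**2/3 - g**2/3 - H*g/3 (W(H, g) = -((H*H + g*g) + (g*H + H))/3 = -((H**2 + g**2) + (H*g + H))/3 = -((H**2 + g**2) + (H + H*g))/3 = -(H + H**2 + g**2 + H*g)/3 = -H/3 - H**2/3 - g**2/3 - H*g/3)
J(U) = 10 (J(U) = -5*(-2) = 10)
(2547 + J(40))/(2272 + W(22, 5)) = (2547 + 10)/(2272 + (-1/3*22 - 1/3*22**2 - 1/3*5**2 - 1/3*22*5)) = 2557/(2272 + (-22/3 - 1/3*484 - 1/3*25 - 110/3)) = 2557/(2272 + (-22/3 - 484/3 - 25/3 - 110/3)) = 2557/(2272 - 641/3) = 2557/(6175/3) = 2557*(3/6175) = 7671/6175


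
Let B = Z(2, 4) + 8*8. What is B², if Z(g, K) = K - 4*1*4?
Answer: 2704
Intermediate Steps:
Z(g, K) = -16 + K (Z(g, K) = K - 4*4 = K - 16 = -16 + K)
B = 52 (B = (-16 + 4) + 8*8 = -12 + 64 = 52)
B² = 52² = 2704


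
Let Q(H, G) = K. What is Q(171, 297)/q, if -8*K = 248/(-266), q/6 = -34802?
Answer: -31/55543992 ≈ -5.5812e-7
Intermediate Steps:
q = -208812 (q = 6*(-34802) = -208812)
K = 31/266 (K = -31/(-266) = -31*(-1)/266 = -⅛*(-124/133) = 31/266 ≈ 0.11654)
Q(H, G) = 31/266
Q(171, 297)/q = (31/266)/(-208812) = (31/266)*(-1/208812) = -31/55543992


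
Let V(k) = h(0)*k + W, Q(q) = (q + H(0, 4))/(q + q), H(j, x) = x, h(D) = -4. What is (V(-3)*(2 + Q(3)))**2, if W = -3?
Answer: 3249/4 ≈ 812.25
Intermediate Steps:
Q(q) = (4 + q)/(2*q) (Q(q) = (q + 4)/(q + q) = (4 + q)/((2*q)) = (4 + q)*(1/(2*q)) = (4 + q)/(2*q))
V(k) = -3 - 4*k (V(k) = -4*k - 3 = -3 - 4*k)
(V(-3)*(2 + Q(3)))**2 = ((-3 - 4*(-3))*(2 + (1/2)*(4 + 3)/3))**2 = ((-3 + 12)*(2 + (1/2)*(1/3)*7))**2 = (9*(2 + 7/6))**2 = (9*(19/6))**2 = (57/2)**2 = 3249/4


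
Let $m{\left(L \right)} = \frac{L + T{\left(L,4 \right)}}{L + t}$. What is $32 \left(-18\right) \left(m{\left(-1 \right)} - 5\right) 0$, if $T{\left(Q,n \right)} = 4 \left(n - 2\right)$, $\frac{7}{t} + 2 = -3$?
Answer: $0$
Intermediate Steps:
$t = - \frac{7}{5}$ ($t = \frac{7}{-2 - 3} = \frac{7}{-5} = 7 \left(- \frac{1}{5}\right) = - \frac{7}{5} \approx -1.4$)
$T{\left(Q,n \right)} = -8 + 4 n$ ($T{\left(Q,n \right)} = 4 \left(-2 + n\right) = -8 + 4 n$)
$m{\left(L \right)} = \frac{8 + L}{- \frac{7}{5} + L}$ ($m{\left(L \right)} = \frac{L + \left(-8 + 4 \cdot 4\right)}{L - \frac{7}{5}} = \frac{L + \left(-8 + 16\right)}{- \frac{7}{5} + L} = \frac{L + 8}{- \frac{7}{5} + L} = \frac{8 + L}{- \frac{7}{5} + L}$)
$32 \left(-18\right) \left(m{\left(-1 \right)} - 5\right) 0 = 32 \left(-18\right) \left(\frac{5 \left(8 - 1\right)}{-7 + 5 \left(-1\right)} - 5\right) 0 = - 576 \left(5 \frac{1}{-7 - 5} \cdot 7 - 5\right) 0 = - 576 \left(5 \frac{1}{-12} \cdot 7 - 5\right) 0 = - 576 \left(5 \left(- \frac{1}{12}\right) 7 - 5\right) 0 = - 576 \left(- \frac{35}{12} - 5\right) 0 = - 576 \left(\left(- \frac{95}{12}\right) 0\right) = \left(-576\right) 0 = 0$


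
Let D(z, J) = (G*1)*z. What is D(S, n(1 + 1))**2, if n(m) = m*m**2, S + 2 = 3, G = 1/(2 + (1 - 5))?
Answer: 1/4 ≈ 0.25000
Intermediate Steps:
G = -1/2 (G = 1/(2 - 4) = 1/(-2) = -1/2 ≈ -0.50000)
S = 1 (S = -2 + 3 = 1)
n(m) = m**3
D(z, J) = -z/2 (D(z, J) = (-1/2*1)*z = -z/2)
D(S, n(1 + 1))**2 = (-1/2*1)**2 = (-1/2)**2 = 1/4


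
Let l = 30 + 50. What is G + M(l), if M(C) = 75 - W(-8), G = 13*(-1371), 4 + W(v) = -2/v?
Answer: -70977/4 ≈ -17744.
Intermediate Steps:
l = 80
W(v) = -4 - 2/v
G = -17823
M(C) = 315/4 (M(C) = 75 - (-4 - 2/(-8)) = 75 - (-4 - 2*(-1/8)) = 75 - (-4 + 1/4) = 75 - 1*(-15/4) = 75 + 15/4 = 315/4)
G + M(l) = -17823 + 315/4 = -70977/4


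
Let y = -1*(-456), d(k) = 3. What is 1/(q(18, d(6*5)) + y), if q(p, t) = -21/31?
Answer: 31/14115 ≈ 0.0021962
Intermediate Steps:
q(p, t) = -21/31 (q(p, t) = -21*1/31 = -21/31)
y = 456
1/(q(18, d(6*5)) + y) = 1/(-21/31 + 456) = 1/(14115/31) = 31/14115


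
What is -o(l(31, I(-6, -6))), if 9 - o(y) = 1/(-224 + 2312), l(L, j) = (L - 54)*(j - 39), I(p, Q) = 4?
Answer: -18791/2088 ≈ -8.9995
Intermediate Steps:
l(L, j) = (-54 + L)*(-39 + j)
o(y) = 18791/2088 (o(y) = 9 - 1/(-224 + 2312) = 9 - 1/2088 = 18791/2088)
-o(l(31, I(-6, -6))) = -1*18791/2088 = -18791/2088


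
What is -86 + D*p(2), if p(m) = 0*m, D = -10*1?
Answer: -86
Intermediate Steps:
D = -10
p(m) = 0
-86 + D*p(2) = -86 - 10*0 = -86 + 0 = -86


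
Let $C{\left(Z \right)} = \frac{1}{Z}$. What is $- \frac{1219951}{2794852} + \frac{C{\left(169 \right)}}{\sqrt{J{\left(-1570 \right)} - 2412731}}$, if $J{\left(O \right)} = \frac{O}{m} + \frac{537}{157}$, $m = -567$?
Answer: $- \frac{1219951}{2794852} - \frac{9 i \sqrt{14752587910130}}{9074385284120} \approx -0.4365 - 3.8094 \cdot 10^{-6} i$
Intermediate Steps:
$J{\left(O \right)} = \frac{537}{157} - \frac{O}{567}$ ($J{\left(O \right)} = \frac{O}{-567} + \frac{537}{157} = O \left(- \frac{1}{567}\right) + 537 \cdot \frac{1}{157} = - \frac{O}{567} + \frac{537}{157} = \frac{537}{157} - \frac{O}{567}$)
$- \frac{1219951}{2794852} + \frac{C{\left(169 \right)}}{\sqrt{J{\left(-1570 \right)} - 2412731}} = - \frac{1219951}{2794852} + \frac{1}{169 \sqrt{\left(\frac{537}{157} - - \frac{1570}{567}\right) - 2412731}} = \left(-1219951\right) \frac{1}{2794852} + \frac{1}{169 \sqrt{\left(\frac{537}{157} + \frac{1570}{567}\right) - 2412731}} = - \frac{1219951}{2794852} + \frac{1}{169 \sqrt{\frac{550969}{89019} - 2412731}} = - \frac{1219951}{2794852} + \frac{1}{169 \sqrt{- \frac{214778349920}{89019}}} = - \frac{1219951}{2794852} + \frac{1}{169 \frac{4 i \sqrt{14752587910130}}{9891}} = - \frac{1219951}{2794852} + \frac{\left(- \frac{9}{53694587480}\right) i \sqrt{14752587910130}}{169} = - \frac{1219951}{2794852} - \frac{9 i \sqrt{14752587910130}}{9074385284120}$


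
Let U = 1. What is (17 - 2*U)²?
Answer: 225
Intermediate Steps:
(17 - 2*U)² = (17 - 2*1)² = (17 - 2)² = 15² = 225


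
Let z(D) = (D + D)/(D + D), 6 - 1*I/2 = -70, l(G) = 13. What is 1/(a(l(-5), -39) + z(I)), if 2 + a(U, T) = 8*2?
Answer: 1/15 ≈ 0.066667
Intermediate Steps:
a(U, T) = 14 (a(U, T) = -2 + 8*2 = -2 + 16 = 14)
I = 152 (I = 12 - 2*(-70) = 12 + 140 = 152)
z(D) = 1 (z(D) = (2*D)/((2*D)) = (2*D)*(1/(2*D)) = 1)
1/(a(l(-5), -39) + z(I)) = 1/(14 + 1) = 1/15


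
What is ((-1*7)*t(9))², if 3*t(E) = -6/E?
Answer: 196/81 ≈ 2.4198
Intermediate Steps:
t(E) = -2/E (t(E) = (-6/E)/3 = -2/E)
((-1*7)*t(9))² = ((-1*7)*(-2/9))² = (-(-14)/9)² = (-7*(-2/9))² = (14/9)² = 196/81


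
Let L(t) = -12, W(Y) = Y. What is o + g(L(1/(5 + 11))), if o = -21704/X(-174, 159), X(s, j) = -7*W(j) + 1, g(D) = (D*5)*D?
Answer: 102793/139 ≈ 739.52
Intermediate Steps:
g(D) = 5*D**2 (g(D) = (5*D)*D = 5*D**2)
X(s, j) = 1 - 7*j (X(s, j) = -7*j + 1 = 1 - 7*j)
o = 2713/139 (o = -21704/(1 - 7*159) = -21704/(1 - 1113) = -21704/(-1112) = -21704*(-1/1112) = 2713/139 ≈ 19.518)
o + g(L(1/(5 + 11))) = 2713/139 + 5*(-12)**2 = 2713/139 + 5*144 = 2713/139 + 720 = 102793/139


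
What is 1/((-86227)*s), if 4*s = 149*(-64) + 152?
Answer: 1/202288542 ≈ 4.9434e-9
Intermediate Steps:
s = -2346 (s = (149*(-64) + 152)/4 = (-9536 + 152)/4 = (¼)*(-9384) = -2346)
1/((-86227)*s) = 1/(-86227*(-2346)) = -1/86227*(-1/2346) = 1/202288542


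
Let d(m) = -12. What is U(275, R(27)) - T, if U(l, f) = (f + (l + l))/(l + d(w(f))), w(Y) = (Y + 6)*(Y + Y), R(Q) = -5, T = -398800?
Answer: 104884945/263 ≈ 3.9880e+5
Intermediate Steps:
w(Y) = 2*Y*(6 + Y) (w(Y) = (6 + Y)*(2*Y) = 2*Y*(6 + Y))
U(l, f) = (f + 2*l)/(-12 + l) (U(l, f) = (f + (l + l))/(l - 12) = (f + 2*l)/(-12 + l))
U(275, R(27)) - T = (-5 + 2*275)/(-12 + 275) - 1*(-398800) = (-5 + 550)/263 + 398800 = (1/263)*545 + 398800 = 545/263 + 398800 = 104884945/263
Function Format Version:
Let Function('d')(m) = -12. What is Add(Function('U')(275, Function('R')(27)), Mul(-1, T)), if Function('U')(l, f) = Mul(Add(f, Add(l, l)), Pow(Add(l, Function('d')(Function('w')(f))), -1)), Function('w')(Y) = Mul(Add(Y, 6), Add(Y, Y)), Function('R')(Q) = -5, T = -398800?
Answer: Rational(104884945, 263) ≈ 3.9880e+5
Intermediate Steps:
Function('w')(Y) = Mul(2, Y, Add(6, Y)) (Function('w')(Y) = Mul(Add(6, Y), Mul(2, Y)) = Mul(2, Y, Add(6, Y)))
Function('U')(l, f) = Mul(Pow(Add(-12, l), -1), Add(f, Mul(2, l))) (Function('U')(l, f) = Mul(Add(f, Add(l, l)), Pow(Add(l, -12), -1)) = Mul(Add(f, Mul(2, l)), Pow(Add(-12, l), -1)) = Mul(Pow(Add(-12, l), -1), Add(f, Mul(2, l))))
Add(Function('U')(275, Function('R')(27)), Mul(-1, T)) = Add(Mul(Pow(Add(-12, 275), -1), Add(-5, Mul(2, 275))), Mul(-1, -398800)) = Add(Mul(Pow(263, -1), Add(-5, 550)), 398800) = Add(Mul(Rational(1, 263), 545), 398800) = Add(Rational(545, 263), 398800) = Rational(104884945, 263)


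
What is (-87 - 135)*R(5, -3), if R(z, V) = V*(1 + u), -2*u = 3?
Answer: -333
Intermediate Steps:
u = -3/2 (u = -1/2*3 = -3/2 ≈ -1.5000)
R(z, V) = -V/2 (R(z, V) = V*(1 - 3/2) = V*(-1/2) = -V/2)
(-87 - 135)*R(5, -3) = (-87 - 135)*(-1/2*(-3)) = -222*3/2 = -333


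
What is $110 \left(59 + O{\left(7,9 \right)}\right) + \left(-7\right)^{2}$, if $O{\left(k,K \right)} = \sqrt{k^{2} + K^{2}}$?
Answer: $6539 + 110 \sqrt{130} \approx 7793.2$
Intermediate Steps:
$O{\left(k,K \right)} = \sqrt{K^{2} + k^{2}}$
$110 \left(59 + O{\left(7,9 \right)}\right) + \left(-7\right)^{2} = 110 \left(59 + \sqrt{9^{2} + 7^{2}}\right) + \left(-7\right)^{2} = 110 \left(59 + \sqrt{81 + 49}\right) + 49 = 110 \left(59 + \sqrt{130}\right) + 49 = \left(6490 + 110 \sqrt{130}\right) + 49 = 6539 + 110 \sqrt{130}$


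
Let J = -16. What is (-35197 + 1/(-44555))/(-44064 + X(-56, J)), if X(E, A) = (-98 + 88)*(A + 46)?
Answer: 130683528/164719835 ≈ 0.79337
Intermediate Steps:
X(E, A) = -460 - 10*A (X(E, A) = -10*(46 + A) = -460 - 10*A)
(-35197 + 1/(-44555))/(-44064 + X(-56, J)) = (-35197 + 1/(-44555))/(-44064 + (-460 - 10*(-16))) = (-35197 - 1/44555)/(-44064 + (-460 + 160)) = -1568202336/(44555*(-44064 - 300)) = -1568202336/44555/(-44364) = -1568202336/44555*(-1/44364) = 130683528/164719835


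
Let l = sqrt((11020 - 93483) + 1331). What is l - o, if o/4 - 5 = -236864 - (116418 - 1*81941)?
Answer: 1085344 + 2*I*sqrt(20283) ≈ 1.0853e+6 + 284.84*I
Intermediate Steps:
l = 2*I*sqrt(20283) (l = sqrt(-82463 + 1331) = sqrt(-81132) = 2*I*sqrt(20283) ≈ 284.84*I)
o = -1085344 (o = 20 + 4*(-236864 - (116418 - 1*81941)) = 20 + 4*(-236864 - (116418 - 81941)) = 20 + 4*(-236864 - 1*34477) = 20 + 4*(-236864 - 34477) = 20 + 4*(-271341) = 20 - 1085364 = -1085344)
l - o = 2*I*sqrt(20283) - 1*(-1085344) = 2*I*sqrt(20283) + 1085344 = 1085344 + 2*I*sqrt(20283)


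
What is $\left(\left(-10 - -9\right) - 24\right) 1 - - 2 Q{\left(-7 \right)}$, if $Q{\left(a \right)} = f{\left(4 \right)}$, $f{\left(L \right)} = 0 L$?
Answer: $-25$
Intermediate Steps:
$f{\left(L \right)} = 0$
$Q{\left(a \right)} = 0$
$\left(\left(-10 - -9\right) - 24\right) 1 - - 2 Q{\left(-7 \right)} = \left(\left(-10 - -9\right) - 24\right) 1 - \left(-2\right) 0 = \left(\left(-10 + 9\right) - 24\right) 1 - 0 = \left(-1 - 24\right) 1 + 0 = \left(-25\right) 1 + 0 = -25 + 0 = -25$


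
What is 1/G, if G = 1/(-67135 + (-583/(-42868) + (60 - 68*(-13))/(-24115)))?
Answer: -9914518027721/147680260 ≈ -67135.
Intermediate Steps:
G = -147680260/9914518027721 (G = 1/(-67135 + (-583*(-1/42868) + (60 + 884)*(-1/24115))) = 1/(-67135 + (583/42868 + 944*(-1/24115))) = 1/(-67135 + (583/42868 - 944/24115)) = 1/(-67135 - 3772621/147680260) = 1/(-9914518027721/147680260) = -147680260/9914518027721 ≈ -1.4895e-5)
1/G = 1/(-147680260/9914518027721) = -9914518027721/147680260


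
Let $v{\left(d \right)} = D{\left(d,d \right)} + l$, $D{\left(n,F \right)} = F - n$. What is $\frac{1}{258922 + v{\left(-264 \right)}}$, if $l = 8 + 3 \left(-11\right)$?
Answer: $\frac{1}{258897} \approx 3.8625 \cdot 10^{-6}$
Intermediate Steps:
$l = -25$ ($l = 8 - 33 = -25$)
$v{\left(d \right)} = -25$ ($v{\left(d \right)} = \left(d - d\right) - 25 = 0 - 25 = -25$)
$\frac{1}{258922 + v{\left(-264 \right)}} = \frac{1}{258922 - 25} = \frac{1}{258897}$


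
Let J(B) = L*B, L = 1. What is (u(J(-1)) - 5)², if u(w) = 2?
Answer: 9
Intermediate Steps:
J(B) = B (J(B) = 1*B = B)
(u(J(-1)) - 5)² = (2 - 5)² = (-3)² = 9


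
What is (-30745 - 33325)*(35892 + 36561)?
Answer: -4642063710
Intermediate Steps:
(-30745 - 33325)*(35892 + 36561) = -64070*72453 = -4642063710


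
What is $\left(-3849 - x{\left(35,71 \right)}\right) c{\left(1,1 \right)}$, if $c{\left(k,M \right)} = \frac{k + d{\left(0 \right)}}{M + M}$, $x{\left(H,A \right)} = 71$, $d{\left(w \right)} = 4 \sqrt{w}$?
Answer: $-1960$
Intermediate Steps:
$c{\left(k,M \right)} = \frac{k}{2 M}$ ($c{\left(k,M \right)} = \frac{k + 4 \sqrt{0}}{M + M} = \frac{k + 4 \cdot 0}{2 M} = \left(k + 0\right) \frac{1}{2 M} = k \frac{1}{2 M} = \frac{k}{2 M}$)
$\left(-3849 - x{\left(35,71 \right)}\right) c{\left(1,1 \right)} = \left(-3849 - 71\right) \frac{1}{2} \cdot 1 \cdot 1^{-1} = \left(-3849 - 71\right) \frac{1}{2} \cdot 1 \cdot 1 = \left(-3920\right) \frac{1}{2} = -1960$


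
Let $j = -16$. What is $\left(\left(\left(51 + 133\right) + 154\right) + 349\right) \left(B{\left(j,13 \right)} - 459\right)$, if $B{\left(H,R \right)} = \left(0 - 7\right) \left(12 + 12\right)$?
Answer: $-430749$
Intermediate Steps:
$B{\left(H,R \right)} = -168$ ($B{\left(H,R \right)} = \left(-7\right) 24 = -168$)
$\left(\left(\left(51 + 133\right) + 154\right) + 349\right) \left(B{\left(j,13 \right)} - 459\right) = \left(\left(\left(51 + 133\right) + 154\right) + 349\right) \left(-168 - 459\right) = \left(\left(184 + 154\right) + 349\right) \left(-627\right) = \left(338 + 349\right) \left(-627\right) = 687 \left(-627\right) = -430749$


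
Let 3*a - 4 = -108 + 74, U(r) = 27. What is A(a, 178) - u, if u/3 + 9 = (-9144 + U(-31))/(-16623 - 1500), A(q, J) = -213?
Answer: -1132743/6041 ≈ -187.51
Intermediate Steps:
a = -10 (a = 4/3 + (-108 + 74)/3 = 4/3 + (1/3)*(-34) = 4/3 - 34/3 = -10)
u = -153990/6041 (u = -27 + 3*((-9144 + 27)/(-16623 - 1500)) = -27 + 3*(-9117/(-18123)) = -27 + 3*(-9117*(-1/18123)) = -27 + 3*(3039/6041) = -27 + 9117/6041 = -153990/6041 ≈ -25.491)
A(a, 178) - u = -213 - 1*(-153990/6041) = -213 + 153990/6041 = -1132743/6041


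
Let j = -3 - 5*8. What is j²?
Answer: 1849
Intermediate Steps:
j = -43 (j = -3 - 40 = -43)
j² = (-43)² = 1849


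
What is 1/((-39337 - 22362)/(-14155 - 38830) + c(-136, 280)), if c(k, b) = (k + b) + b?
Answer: 52985/22527339 ≈ 0.0023520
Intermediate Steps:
c(k, b) = k + 2*b (c(k, b) = (b + k) + b = k + 2*b)
1/((-39337 - 22362)/(-14155 - 38830) + c(-136, 280)) = 1/((-39337 - 22362)/(-14155 - 38830) + (-136 + 2*280)) = 1/(-61699/(-52985) + (-136 + 560)) = 1/(-61699*(-1/52985) + 424) = 1/(61699/52985 + 424) = 1/(22527339/52985) = 52985/22527339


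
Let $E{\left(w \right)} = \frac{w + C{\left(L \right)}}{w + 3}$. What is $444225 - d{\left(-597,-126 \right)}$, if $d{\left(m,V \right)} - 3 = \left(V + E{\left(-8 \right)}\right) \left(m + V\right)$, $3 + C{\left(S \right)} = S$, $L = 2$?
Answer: $\frac{1772127}{5} \approx 3.5443 \cdot 10^{5}$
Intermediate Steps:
$C{\left(S \right)} = -3 + S$
$E{\left(w \right)} = \frac{-1 + w}{3 + w}$ ($E{\left(w \right)} = \frac{w + \left(-3 + 2\right)}{w + 3} = \frac{w - 1}{3 + w} = \frac{-1 + w}{3 + w}$)
$d{\left(m,V \right)} = 3 + \left(\frac{9}{5} + V\right) \left(V + m\right)$ ($d{\left(m,V \right)} = 3 + \left(V + \frac{-1 - 8}{3 - 8}\right) \left(m + V\right) = 3 + \left(V + \frac{1}{-5} \left(-9\right)\right) \left(V + m\right) = 3 + \left(V - - \frac{9}{5}\right) \left(V + m\right) = 3 + \left(V + \frac{9}{5}\right) \left(V + m\right) = 3 + \left(\frac{9}{5} + V\right) \left(V + m\right)$)
$444225 - d{\left(-597,-126 \right)} = 444225 - \left(3 + \left(-126\right)^{2} + \frac{9}{5} \left(-126\right) + \frac{9}{5} \left(-597\right) - -75222\right) = 444225 - \left(3 + 15876 - \frac{1134}{5} - \frac{5373}{5} + 75222\right) = 444225 - \frac{448998}{5} = \frac{1772127}{5}$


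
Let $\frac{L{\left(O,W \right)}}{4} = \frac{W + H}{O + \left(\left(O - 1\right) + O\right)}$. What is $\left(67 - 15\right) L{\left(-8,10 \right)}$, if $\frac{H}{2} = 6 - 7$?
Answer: $- \frac{1664}{25} \approx -66.56$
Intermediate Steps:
$H = -2$ ($H = 2 \left(6 - 7\right) = 2 \left(-1\right) = -2$)
$L{\left(O,W \right)} = \frac{4 \left(-2 + W\right)}{-1 + 3 O}$ ($L{\left(O,W \right)} = 4 \frac{W - 2}{O + \left(\left(O - 1\right) + O\right)} = 4 \frac{-2 + W}{O + \left(\left(-1 + O\right) + O\right)} = 4 \frac{-2 + W}{O + \left(-1 + 2 O\right)} = 4 \frac{-2 + W}{-1 + 3 O} = \frac{4 \left(-2 + W\right)}{-1 + 3 O}$)
$\left(67 - 15\right) L{\left(-8,10 \right)} = \left(67 - 15\right) \frac{4 \left(-2 + 10\right)}{-1 + 3 \left(-8\right)} = 52 \cdot 4 \frac{1}{-1 - 24} \cdot 8 = 52 \cdot 4 \frac{1}{-25} \cdot 8 = 52 \cdot 4 \left(- \frac{1}{25}\right) 8 = 52 \left(- \frac{32}{25}\right) = - \frac{1664}{25}$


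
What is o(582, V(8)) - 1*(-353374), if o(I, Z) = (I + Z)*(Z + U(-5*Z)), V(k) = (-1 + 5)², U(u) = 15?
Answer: 371912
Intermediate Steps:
V(k) = 16 (V(k) = 4² = 16)
o(I, Z) = (15 + Z)*(I + Z) (o(I, Z) = (I + Z)*(Z + 15) = (I + Z)*(15 + Z) = (15 + Z)*(I + Z))
o(582, V(8)) - 1*(-353374) = (16² + 15*582 + 15*16 + 582*16) - 1*(-353374) = (256 + 8730 + 240 + 9312) + 353374 = 18538 + 353374 = 371912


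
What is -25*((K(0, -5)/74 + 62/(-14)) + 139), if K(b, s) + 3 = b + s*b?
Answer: -1742175/518 ≈ -3363.3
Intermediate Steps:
K(b, s) = -3 + b + b*s (K(b, s) = -3 + (b + s*b) = -3 + (b + b*s) = -3 + b + b*s)
-25*((K(0, -5)/74 + 62/(-14)) + 139) = -25*(((-3 + 0 + 0*(-5))/74 + 62/(-14)) + 139) = -25*(((-3 + 0 + 0)*(1/74) + 62*(-1/14)) + 139) = -25*((-3*1/74 - 31/7) + 139) = -25*((-3/74 - 31/7) + 139) = -25*(-2315/518 + 139) = -25*69687/518 = -1742175/518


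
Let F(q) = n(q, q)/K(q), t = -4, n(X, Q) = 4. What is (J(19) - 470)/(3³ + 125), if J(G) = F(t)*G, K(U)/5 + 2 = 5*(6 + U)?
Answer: -4681/1520 ≈ -3.0796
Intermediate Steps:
K(U) = 140 + 25*U (K(U) = -10 + 5*(5*(6 + U)) = -10 + 5*(30 + 5*U) = -10 + (150 + 25*U) = 140 + 25*U)
F(q) = 4/(140 + 25*q)
J(G) = G/10 (J(G) = (4/(5*(28 + 5*(-4))))*G = (4/(5*(28 - 20)))*G = ((⅘)/8)*G = ((⅘)*(⅛))*G = G/10)
(J(19) - 470)/(3³ + 125) = ((⅒)*19 - 470)/(3³ + 125) = (19/10 - 470)/(27 + 125) = -4681/10/152 = -4681/10*1/152 = -4681/1520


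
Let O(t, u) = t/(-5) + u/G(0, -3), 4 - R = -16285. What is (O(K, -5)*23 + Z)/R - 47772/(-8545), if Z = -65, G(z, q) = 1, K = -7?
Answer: 776895157/139189505 ≈ 5.5816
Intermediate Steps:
R = 16289 (R = 4 - 1*(-16285) = 4 + 16285 = 16289)
O(t, u) = u - t/5 (O(t, u) = t/(-5) + u/1 = t*(-⅕) + u*1 = -t/5 + u = u - t/5)
(O(K, -5)*23 + Z)/R - 47772/(-8545) = ((-5 - ⅕*(-7))*23 - 65)/16289 - 47772/(-8545) = ((-5 + 7/5)*23 - 65)*(1/16289) - 47772*(-1/8545) = (-18/5*23 - 65)*(1/16289) + 47772/8545 = (-414/5 - 65)*(1/16289) + 47772/8545 = -739/5*1/16289 + 47772/8545 = -739/81445 + 47772/8545 = 776895157/139189505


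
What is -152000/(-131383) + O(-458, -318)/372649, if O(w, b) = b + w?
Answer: 56540694792/48959743567 ≈ 1.1548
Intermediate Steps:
-152000/(-131383) + O(-458, -318)/372649 = -152000/(-131383) + (-318 - 458)/372649 = -152000*(-1/131383) - 776*1/372649 = 152000/131383 - 776/372649 = 56540694792/48959743567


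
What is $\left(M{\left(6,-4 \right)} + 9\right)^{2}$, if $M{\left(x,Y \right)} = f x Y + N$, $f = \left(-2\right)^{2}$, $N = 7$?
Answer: $6400$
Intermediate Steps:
$f = 4$
$M{\left(x,Y \right)} = 7 + 4 Y x$ ($M{\left(x,Y \right)} = 4 x Y + 7 = 4 Y x + 7 = 7 + 4 Y x$)
$\left(M{\left(6,-4 \right)} + 9\right)^{2} = \left(\left(7 + 4 \left(-4\right) 6\right) + 9\right)^{2} = \left(\left(7 - 96\right) + 9\right)^{2} = \left(-89 + 9\right)^{2} = \left(-80\right)^{2} = 6400$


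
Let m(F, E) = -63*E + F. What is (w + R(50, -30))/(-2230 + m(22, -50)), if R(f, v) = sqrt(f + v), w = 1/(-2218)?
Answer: -1/2089356 + sqrt(5)/471 ≈ 0.0047470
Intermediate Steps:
w = -1/2218 ≈ -0.00045086
m(F, E) = F - 63*E
(w + R(50, -30))/(-2230 + m(22, -50)) = (-1/2218 + sqrt(50 - 30))/(-2230 + (22 - 63*(-50))) = (-1/2218 + sqrt(20))/(-2230 + (22 + 3150)) = (-1/2218 + 2*sqrt(5))/(-2230 + 3172) = (-1/2218 + 2*sqrt(5))/942 = (-1/2218 + 2*sqrt(5))*(1/942) = -1/2089356 + sqrt(5)/471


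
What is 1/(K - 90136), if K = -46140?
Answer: -1/136276 ≈ -7.3381e-6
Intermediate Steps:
1/(K - 90136) = 1/(-46140 - 90136) = 1/(-136276) = -1/136276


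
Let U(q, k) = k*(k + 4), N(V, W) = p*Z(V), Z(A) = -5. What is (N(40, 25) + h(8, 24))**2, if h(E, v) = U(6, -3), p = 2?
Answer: 169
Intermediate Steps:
N(V, W) = -10 (N(V, W) = 2*(-5) = -10)
U(q, k) = k*(4 + k)
h(E, v) = -3 (h(E, v) = -3*(4 - 3) = -3*1 = -3)
(N(40, 25) + h(8, 24))**2 = (-10 - 3)**2 = (-13)**2 = 169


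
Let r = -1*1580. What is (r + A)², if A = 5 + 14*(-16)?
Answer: 3236401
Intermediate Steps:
A = -219 (A = 5 - 224 = -219)
r = -1580
(r + A)² = (-1580 - 219)² = (-1799)² = 3236401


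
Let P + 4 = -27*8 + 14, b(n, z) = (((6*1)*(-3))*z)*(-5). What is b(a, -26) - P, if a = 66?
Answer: -2134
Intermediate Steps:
b(n, z) = 90*z (b(n, z) = ((6*(-3))*z)*(-5) = -18*z*(-5) = 90*z)
P = -206 (P = -4 + (-27*8 + 14) = -4 + (-216 + 14) = -4 - 202 = -206)
b(a, -26) - P = 90*(-26) - 1*(-206) = -2340 + 206 = -2134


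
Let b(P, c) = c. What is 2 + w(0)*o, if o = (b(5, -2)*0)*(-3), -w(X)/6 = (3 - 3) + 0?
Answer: 2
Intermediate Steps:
w(X) = 0 (w(X) = -6*((3 - 3) + 0) = -6*(0 + 0) = -6*0 = 0)
o = 0 (o = -2*0*(-3) = 0*(-3) = 0)
2 + w(0)*o = 2 + 0*0 = 2 + 0 = 2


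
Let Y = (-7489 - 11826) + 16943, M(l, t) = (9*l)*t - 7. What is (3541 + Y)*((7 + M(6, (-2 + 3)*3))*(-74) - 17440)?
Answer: -34401332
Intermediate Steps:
M(l, t) = -7 + 9*l*t (M(l, t) = 9*l*t - 7 = -7 + 9*l*t)
Y = -2372 (Y = -19315 + 16943 = -2372)
(3541 + Y)*((7 + M(6, (-2 + 3)*3))*(-74) - 17440) = (3541 - 2372)*((7 + (-7 + 9*6*((-2 + 3)*3)))*(-74) - 17440) = 1169*((7 + (-7 + 9*6*(1*3)))*(-74) - 17440) = 1169*((7 + (-7 + 9*6*3))*(-74) - 17440) = 1169*((7 + (-7 + 162))*(-74) - 17440) = 1169*((7 + 155)*(-74) - 17440) = 1169*(162*(-74) - 17440) = 1169*(-11988 - 17440) = 1169*(-29428) = -34401332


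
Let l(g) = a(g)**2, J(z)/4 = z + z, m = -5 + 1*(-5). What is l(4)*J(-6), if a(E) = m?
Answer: -4800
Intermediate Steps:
m = -10 (m = -5 - 5 = -10)
a(E) = -10
J(z) = 8*z (J(z) = 4*(z + z) = 4*(2*z) = 8*z)
l(g) = 100 (l(g) = (-10)**2 = 100)
l(4)*J(-6) = 100*(8*(-6)) = 100*(-48) = -4800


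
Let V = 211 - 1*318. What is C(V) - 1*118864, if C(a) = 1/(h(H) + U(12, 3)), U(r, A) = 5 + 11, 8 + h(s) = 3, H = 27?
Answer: -1307503/11 ≈ -1.1886e+5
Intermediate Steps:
h(s) = -5 (h(s) = -8 + 3 = -5)
U(r, A) = 16
V = -107 (V = 211 - 318 = -107)
C(a) = 1/11 (C(a) = 1/(-5 + 16) = 1/11)
C(V) - 1*118864 = 1/11 - 1*118864 = 1/11 - 118864 = -1307503/11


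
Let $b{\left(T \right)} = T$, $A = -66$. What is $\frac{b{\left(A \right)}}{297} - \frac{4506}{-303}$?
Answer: $\frac{13316}{909} \approx 14.649$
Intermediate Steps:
$\frac{b{\left(A \right)}}{297} - \frac{4506}{-303} = - \frac{66}{297} - \frac{4506}{-303} = \left(-66\right) \frac{1}{297} - - \frac{1502}{101} = - \frac{2}{9} + \frac{1502}{101} = \frac{13316}{909}$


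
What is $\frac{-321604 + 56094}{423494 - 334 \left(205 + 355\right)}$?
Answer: $- \frac{132755}{118227} \approx -1.1229$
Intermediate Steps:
$\frac{-321604 + 56094}{423494 - 334 \left(205 + 355\right)} = - \frac{265510}{423494 - 187040} = - \frac{265510}{236454} = \left(-265510\right) \frac{1}{236454} = - \frac{132755}{118227}$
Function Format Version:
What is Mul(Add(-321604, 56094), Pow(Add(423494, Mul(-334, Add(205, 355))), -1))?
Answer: Rational(-132755, 118227) ≈ -1.1229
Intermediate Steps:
Mul(Add(-321604, 56094), Pow(Add(423494, Mul(-334, Add(205, 355))), -1)) = Mul(-265510, Pow(Add(423494, Mul(-334, 560)), -1)) = Mul(-265510, Pow(Add(423494, -187040), -1)) = Mul(-265510, Pow(236454, -1)) = Mul(-265510, Rational(1, 236454)) = Rational(-132755, 118227)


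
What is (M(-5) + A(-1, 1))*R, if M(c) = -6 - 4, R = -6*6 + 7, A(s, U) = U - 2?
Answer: 319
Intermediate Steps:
A(s, U) = -2 + U
R = -29 (R = -36 + 7 = -29)
M(c) = -10
(M(-5) + A(-1, 1))*R = (-10 + (-2 + 1))*(-29) = (-10 - 1)*(-29) = -11*(-29) = 319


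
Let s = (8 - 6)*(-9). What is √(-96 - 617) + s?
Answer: -18 + I*√713 ≈ -18.0 + 26.702*I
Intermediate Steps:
s = -18 (s = 2*(-9) = -18)
√(-96 - 617) + s = √(-96 - 617) - 18 = √(-713) - 18 = I*√713 - 18 = -18 + I*√713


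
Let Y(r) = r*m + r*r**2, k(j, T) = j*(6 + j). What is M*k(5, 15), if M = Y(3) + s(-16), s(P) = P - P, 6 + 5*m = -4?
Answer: 1155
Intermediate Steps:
m = -2 (m = -6/5 + (1/5)*(-4) = -6/5 - 4/5 = -2)
s(P) = 0
Y(r) = r**3 - 2*r (Y(r) = r*(-2) + r*r**2 = -2*r + r**3 = r**3 - 2*r)
M = 21 (M = 3*(-2 + 3**2) + 0 = 3*(-2 + 9) + 0 = 3*7 + 0 = 21 + 0 = 21)
M*k(5, 15) = 21*(5*(6 + 5)) = 21*(5*11) = 21*55 = 1155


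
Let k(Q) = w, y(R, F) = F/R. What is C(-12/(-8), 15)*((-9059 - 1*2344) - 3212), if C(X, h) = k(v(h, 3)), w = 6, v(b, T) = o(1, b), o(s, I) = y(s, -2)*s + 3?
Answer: -87690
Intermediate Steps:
o(s, I) = 1 (o(s, I) = (-2/s)*s + 3 = -2 + 3 = 1)
v(b, T) = 1
k(Q) = 6
C(X, h) = 6
C(-12/(-8), 15)*((-9059 - 1*2344) - 3212) = 6*((-9059 - 1*2344) - 3212) = 6*((-9059 - 2344) - 3212) = 6*(-11403 - 3212) = 6*(-14615) = -87690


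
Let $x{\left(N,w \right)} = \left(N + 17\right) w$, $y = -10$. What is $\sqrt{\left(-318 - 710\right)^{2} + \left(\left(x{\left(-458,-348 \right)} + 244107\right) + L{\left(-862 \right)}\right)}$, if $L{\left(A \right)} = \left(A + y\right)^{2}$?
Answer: $\sqrt{2214743} \approx 1488.2$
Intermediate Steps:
$L{\left(A \right)} = \left(-10 + A\right)^{2}$ ($L{\left(A \right)} = \left(A - 10\right)^{2} = \left(-10 + A\right)^{2}$)
$x{\left(N,w \right)} = w \left(17 + N\right)$ ($x{\left(N,w \right)} = \left(17 + N\right) w = w \left(17 + N\right)$)
$\sqrt{\left(-318 - 710\right)^{2} + \left(\left(x{\left(-458,-348 \right)} + 244107\right) + L{\left(-862 \right)}\right)} = \sqrt{\left(-318 - 710\right)^{2} + \left(\left(- 348 \left(17 - 458\right) + 244107\right) + \left(-10 - 862\right)^{2}\right)} = \sqrt{\left(-1028\right)^{2} + \left(\left(\left(-348\right) \left(-441\right) + 244107\right) + \left(-872\right)^{2}\right)} = \sqrt{1056784 + \left(\left(153468 + 244107\right) + 760384\right)} = \sqrt{1056784 + \left(397575 + 760384\right)} = \sqrt{1056784 + 1157959} = \sqrt{2214743}$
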